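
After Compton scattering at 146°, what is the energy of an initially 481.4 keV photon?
176.7843 keV

First convert energy to wavelength:
λ = hc/E, with hc ≈ 1239.842 keV·pm (i.e. 1239.842 eV·nm)

For E = 481.4 keV = 481400 eV:
λ = 1239.842 keV·pm / 481.4 keV
λ = 2.5755 pm

Calculate the Compton shift:
Δλ = λ_C(1 - cos(146°)) = 2.4263 × 1.8290
Δλ = 4.4378 pm

Final wavelength:
λ' = 2.5755 + 4.4378 = 7.0133 pm

Final energy:
E' = hc/λ' = 1239.842 / 7.0133 = 176.7843 keV

(Intermediate values are shown rounded; full precision is carried through to the final answer.)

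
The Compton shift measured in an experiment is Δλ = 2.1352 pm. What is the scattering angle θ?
83.11°

From the Compton formula Δλ = λ_C(1 - cos θ), we can solve for θ:

cos θ = 1 - Δλ/λ_C

Given:
- Δλ = 2.1352 pm
- λ_C = h/(m_e·c) ≈ 2.42631024 pm

cos θ = 1 - 2.1352/2.42631024
cos θ = 1 - 0.880019
cos θ = 0.119981

θ = arccos(0.119981)
θ = 83.11°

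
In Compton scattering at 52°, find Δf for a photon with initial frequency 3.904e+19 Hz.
4.228e+18 Hz (decrease)

Convert frequency to wavelength (c = 299792458 m/s):
λ₀ = c/f₀ = 299792458/3.904e+19 = 7.6791101e-12 m = 7.6791 pm

Calculate Compton shift:
Δλ = λ_C(1 - cos(52°)) = 0.9325 pm

Final wavelength:
λ' = λ₀ + Δλ = 7.6791 + 0.9325 = 8.6116 pm

Final frequency:
f' = c/λ' = 299792458/8.6116346e-12 = 3.4812492e+19 Hz

Frequency shift (decrease):
Δf = f₀ - f' = 3.904e+19 - 3.4812492e+19 = 4.228e+18 Hz

(Intermediate values are shown rounded; full precision is carried through to the final answer.)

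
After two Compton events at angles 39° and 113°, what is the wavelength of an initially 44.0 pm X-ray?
47.9151 pm

Apply Compton shift twice:

First scattering at θ₁ = 39°:
Δλ₁ = λ_C(1 - cos(39°))
Δλ₁ = 2.4263 × 0.2229
Δλ₁ = 0.5407 pm

After first scattering:
λ₁ = 44.0 + 0.5407 = 44.5407 pm

Second scattering at θ₂ = 113°:
Δλ₂ = λ_C(1 - cos(113°))
Δλ₂ = 2.4263 × 1.3907
Δλ₂ = 3.3743 pm

Final wavelength:
λ₂ = 44.5407 + 3.3743 = 47.9151 pm

Total shift: Δλ_total = 0.5407 + 3.3743 = 3.9151 pm

(Intermediate values are shown rounded; full precision is carried through to the final answer.)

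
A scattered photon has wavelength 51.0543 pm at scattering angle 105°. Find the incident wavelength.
48.0000 pm

From λ' = λ + Δλ, we have λ = λ' - Δλ

First calculate the Compton shift:
Δλ = λ_C(1 - cos θ)
Δλ = 2.4263 × (1 - cos(105°))
Δλ = 2.4263 × 1.2588
Δλ = 3.0543 pm

Initial wavelength:
λ = λ' - Δλ
λ = 51.0543 - 3.0543
λ = 48.0000 pm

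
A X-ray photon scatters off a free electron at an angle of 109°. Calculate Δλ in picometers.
3.2162 pm

Using the Compton scattering formula:
Δλ = λ_C(1 - cos θ)

where λ_C = h/(m_e·c) ≈ 2.4263 pm is the Compton wavelength of an electron.

For θ = 109°:
cos(109°) = -0.3256
1 - cos(109°) = 1.3256

Δλ = 2.4263 × 1.3256
Δλ = 3.2162 pm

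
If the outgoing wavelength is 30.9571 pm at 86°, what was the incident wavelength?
28.7000 pm

From λ' = λ + Δλ, we have λ = λ' - Δλ

First calculate the Compton shift:
Δλ = λ_C(1 - cos θ)
Δλ = 2.4263 × (1 - cos(86°))
Δλ = 2.4263 × 0.9302
Δλ = 2.2571 pm

Initial wavelength:
λ = λ' - Δλ
λ = 30.9571 - 2.2571
λ = 28.7000 pm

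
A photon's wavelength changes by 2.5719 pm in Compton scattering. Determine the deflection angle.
93.44°

From the Compton formula Δλ = λ_C(1 - cos θ), we can solve for θ:

cos θ = 1 - Δλ/λ_C

Given:
- Δλ = 2.5719 pm
- λ_C = h/(m_e·c) ≈ 2.42631024 pm

cos θ = 1 - 2.5719/2.42631024
cos θ = 1 - 1.060005
cos θ = -0.060005

θ = arccos(-0.060005)
θ = 93.44°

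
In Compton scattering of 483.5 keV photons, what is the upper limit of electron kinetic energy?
316.3362 keV

Maximum energy transfer occurs at θ = 180° (backscattering).

Initial photon: E₀ = 483.5 keV → λ₀ = 2.5643 pm

Maximum Compton shift (at 180°):
Δλ_max = 2λ_C = 2 × 2.4263 = 4.8526 pm

Final wavelength:
λ' = 2.5643 + 4.8526 = 7.4169 pm

Minimum photon energy (maximum energy to electron):
E'_min = hc/λ' = 167.1638 keV

Maximum electron kinetic energy:
K_max = E₀ - E'_min = 483.5000 - 167.1638 = 316.3362 keV

(Intermediate values are shown rounded; full precision is carried through to the final answer.)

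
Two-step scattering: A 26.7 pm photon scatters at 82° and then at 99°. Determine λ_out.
31.5945 pm

Apply Compton shift twice:

First scattering at θ₁ = 82°:
Δλ₁ = λ_C(1 - cos(82°))
Δλ₁ = 2.4263 × 0.8608
Δλ₁ = 2.0886 pm

After first scattering:
λ₁ = 26.7 + 2.0886 = 28.7886 pm

Second scattering at θ₂ = 99°:
Δλ₂ = λ_C(1 - cos(99°))
Δλ₂ = 2.4263 × 1.1564
Δλ₂ = 2.8059 pm

Final wavelength:
λ₂ = 28.7886 + 2.8059 = 31.5945 pm

Total shift: Δλ_total = 2.0886 + 2.8059 = 4.8945 pm

(Intermediate values are shown rounded; full precision is carried through to the final answer.)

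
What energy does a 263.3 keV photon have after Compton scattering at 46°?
227.5060 keV

First convert energy to wavelength:
λ = hc/E, with hc ≈ 1239.842 keV·pm (i.e. 1239.842 eV·nm)

For E = 263.3 keV = 263300 eV:
λ = 1239.842 keV·pm / 263.3 keV
λ = 4.7089 pm

Calculate the Compton shift:
Δλ = λ_C(1 - cos(46°)) = 2.4263 × 0.3053
Δλ = 0.7409 pm

Final wavelength:
λ' = 4.7089 + 0.7409 = 5.4497 pm

Final energy:
E' = hc/λ' = 1239.842 / 5.4497 = 227.5060 keV

(Intermediate values are shown rounded; full precision is carried through to the final answer.)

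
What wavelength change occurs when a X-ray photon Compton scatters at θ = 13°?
0.0622 pm

Using the Compton scattering formula:
Δλ = λ_C(1 - cos θ)

where λ_C = h/(m_e·c) ≈ 2.4263 pm is the Compton wavelength of an electron.

For θ = 13°:
cos(13°) = 0.9744
1 - cos(13°) = 0.0256

Δλ = 2.4263 × 0.0256
Δλ = 0.0622 pm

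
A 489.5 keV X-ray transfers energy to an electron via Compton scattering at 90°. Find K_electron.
239.4908 keV

By energy conservation: K_e = E_initial - E_final

First find the scattered photon energy:
Initial wavelength: λ = hc/E = 2.5329 pm
Compton shift: Δλ = λ_C(1 - cos(90°)) = 2.4263 pm
Final wavelength: λ' = 2.5329 + 2.4263 = 4.9592 pm
Final photon energy: E' = hc/λ' = 250.0092 keV

Electron kinetic energy:
K_e = E - E' = 489.5000 - 250.0092 = 239.4908 keV

(Intermediate values are shown rounded; full precision is carried through to the final answer.)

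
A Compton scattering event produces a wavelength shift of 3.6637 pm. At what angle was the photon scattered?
120.66°

From the Compton formula Δλ = λ_C(1 - cos θ), we can solve for θ:

cos θ = 1 - Δλ/λ_C

Given:
- Δλ = 3.6637 pm
- λ_C = h/(m_e·c) ≈ 2.42631024 pm

cos θ = 1 - 3.6637/2.42631024
cos θ = 1 - 1.509988
cos θ = -0.509988

θ = arccos(-0.509988)
θ = 120.66°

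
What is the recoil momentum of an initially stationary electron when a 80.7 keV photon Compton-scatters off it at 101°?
6.1444e-23 kg·m/s

The electron is initially at rest, so by conservation of momentum:
p⃗_e = p⃗₀ − p⃗'  (incident photon momentum minus scattered photon momentum)

Photon momentum magnitudes (p = h/λ = E/c):
λ₀ = hc/E₀ = 15.3636 pm → p₀ = h/λ₀ = 4.3128e-23 kg·m/s
Δλ = λ_C(1 − cos 101°) = 2.8893 pm
λ' = 18.2529 pm → p' = h/λ' = 3.6302e-23 kg·m/s

The scattered photon makes angle θ = 101° with the incident direction, so by the law of cosines:
|p⃗_e|² = p₀² + p'² − 2p₀p'cos θ
|p⃗_e|² = (4.3128e-23)² + (3.6302e-23)² − 2·4.3128e-23·3.6302e-23·cos(101°)
|p⃗_e| = 6.1444e-23 kg·m/s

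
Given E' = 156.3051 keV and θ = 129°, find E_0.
311.5999 keV

Convert final energy to wavelength (hc ≈ 1239.842 keV·pm):
λ' = hc/E' = 1239.842 / 156.3051 = 7.9322 pm

Calculate the Compton shift:
Δλ = λ_C(1 - cos(129°))
Δλ = 2.4263 × (1 - cos(129°))
Δλ = 3.9532 pm

Initial wavelength:
λ = λ' - Δλ = 7.9322 - 3.9532 = 3.9790 pm

Initial energy:
E = hc/λ = 1239.842 / 3.9790 = 311.5999 keV

(Intermediate values are shown rounded; full precision is carried through to the final answer.)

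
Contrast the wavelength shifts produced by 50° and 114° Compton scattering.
114° produces the larger shift by a factor of 3.938

Calculate both shifts using Δλ = λ_C(1 - cos θ):

For θ₁ = 50°:
Δλ₁ = 2.4263 × (1 - cos(50°))
Δλ₁ = 2.4263 × 0.3572
Δλ₁ = 0.8667 pm

For θ₂ = 114°:
Δλ₂ = 2.4263 × (1 - cos(114°))
Δλ₂ = 2.4263 × 1.4067
Δλ₂ = 3.4132 pm

The 114° angle produces the larger shift.
Ratio: 3.4132/0.8667 = 3.938

(Intermediate values are shown rounded; full precision is carried through to the final answer.)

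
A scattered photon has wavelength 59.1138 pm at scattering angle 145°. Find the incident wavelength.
54.7000 pm

From λ' = λ + Δλ, we have λ = λ' - Δλ

First calculate the Compton shift:
Δλ = λ_C(1 - cos θ)
Δλ = 2.4263 × (1 - cos(145°))
Δλ = 2.4263 × 1.8192
Δλ = 4.4138 pm

Initial wavelength:
λ = λ' - Δλ
λ = 59.1138 - 4.4138
λ = 54.7000 pm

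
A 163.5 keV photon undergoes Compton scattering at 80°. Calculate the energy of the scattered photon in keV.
129.3103 keV

First convert energy to wavelength:
λ = hc/E, with hc ≈ 1239.842 keV·pm (i.e. 1239.842 eV·nm)

For E = 163.5 keV = 163500 eV:
λ = 1239.842 keV·pm / 163.5 keV
λ = 7.5831 pm

Calculate the Compton shift:
Δλ = λ_C(1 - cos(80°)) = 2.4263 × 0.8264
Δλ = 2.0050 pm

Final wavelength:
λ' = 7.5831 + 2.0050 = 9.5881 pm

Final energy:
E' = hc/λ' = 1239.842 / 9.5881 = 129.3103 keV

(Intermediate values are shown rounded; full precision is carried through to the final answer.)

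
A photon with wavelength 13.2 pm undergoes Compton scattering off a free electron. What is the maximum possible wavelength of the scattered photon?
18.0526 pm (at θ = 180°)

The Compton shift is Δλ = λ_C(1 − cos θ).

Since cos θ ranges from −1 to 1, the factor (1 − cos θ) ranges from 0 to 2; the maximum shift occurs at θ = 180° (backscattering):
Δλ_max = 2λ_C = 2 × 2.4263 pm = 4.8526 pm

Maximum scattered wavelength:
λ'_max = λ₀ + Δλ_max = 13.2 + 4.8526 = 18.0526 pm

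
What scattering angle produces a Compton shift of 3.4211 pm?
114.20°

From the Compton formula Δλ = λ_C(1 - cos θ), we can solve for θ:

cos θ = 1 - Δλ/λ_C

Given:
- Δλ = 3.4211 pm
- λ_C = h/(m_e·c) ≈ 2.42631024 pm

cos θ = 1 - 3.4211/2.42631024
cos θ = 1 - 1.410001
cos θ = -0.410001

θ = arccos(-0.410001)
θ = 114.20°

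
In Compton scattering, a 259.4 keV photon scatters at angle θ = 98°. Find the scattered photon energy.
164.3559 keV

First convert energy to wavelength:
λ = hc/E, with hc ≈ 1239.842 keV·pm (i.e. 1239.842 eV·nm)

For E = 259.4 keV = 259400 eV:
λ = 1239.842 keV·pm / 259.4 keV
λ = 4.7797 pm

Calculate the Compton shift:
Δλ = λ_C(1 - cos(98°)) = 2.4263 × 1.1392
Δλ = 2.7640 pm

Final wavelength:
λ' = 4.7797 + 2.7640 = 7.5436 pm

Final energy:
E' = hc/λ' = 1239.842 / 7.5436 = 164.3559 keV

(Intermediate values are shown rounded; full precision is carried through to the final answer.)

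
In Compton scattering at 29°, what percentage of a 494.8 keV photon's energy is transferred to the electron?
0.1083 (or 10.83%)

Calculate initial and final photon energies:

Initial: E₀ = 494.8 keV → λ₀ = 2.5057 pm
Compton shift: Δλ = 0.3042 pm
Final wavelength: λ' = 2.8100 pm
Final energy: E' = 441.2319 keV

Fractional energy loss:
(E₀ - E')/E₀ = (494.8000 - 441.2319)/494.8000
= 53.5681/494.8000
= 0.1083
= 10.83%

(Intermediate values are shown rounded; full precision is carried through to the final answer.)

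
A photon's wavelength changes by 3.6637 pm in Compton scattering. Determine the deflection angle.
120.66°

From the Compton formula Δλ = λ_C(1 - cos θ), we can solve for θ:

cos θ = 1 - Δλ/λ_C

Given:
- Δλ = 3.6637 pm
- λ_C = h/(m_e·c) ≈ 2.42631024 pm

cos θ = 1 - 3.6637/2.42631024
cos θ = 1 - 1.509988
cos θ = -0.509988

θ = arccos(-0.509988)
θ = 120.66°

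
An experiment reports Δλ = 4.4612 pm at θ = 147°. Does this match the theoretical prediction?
Yes, consistent

Calculate the expected shift for θ = 147°:

Δλ_expected = λ_C(1 - cos(147°))
Δλ_expected = 2.4263 × (1 - cos(147°))
Δλ_expected = 2.4263 × 1.8387
Δλ_expected = 4.4612 pm

Given shift: 4.4612 pm
Expected shift: 4.4612 pm
Difference: 0.0000 pm

The values match. This is consistent with Compton scattering at the stated angle.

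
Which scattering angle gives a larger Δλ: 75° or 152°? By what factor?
152° produces the larger shift by a factor of 2.540

Calculate both shifts using Δλ = λ_C(1 - cos θ):

For θ₁ = 75°:
Δλ₁ = 2.4263 × (1 - cos(75°))
Δλ₁ = 2.4263 × 0.7412
Δλ₁ = 1.7983 pm

For θ₂ = 152°:
Δλ₂ = 2.4263 × (1 - cos(152°))
Δλ₂ = 2.4263 × 1.8829
Δλ₂ = 4.5686 pm

The 152° angle produces the larger shift.
Ratio: 4.5686/1.7983 = 2.540

(Intermediate values are shown rounded; full precision is carried through to the final answer.)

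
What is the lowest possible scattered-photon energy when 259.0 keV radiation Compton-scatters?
128.6189 keV (at θ = 180°)

The scattered photon has minimum energy when its wavelength is maximum, i.e., when the Compton shift Δλ = λ_C(1 − cos θ) is maximum. This occurs at θ = 180° (backscattering), giving Δλ_max = 2λ_C = 4.8526 pm.

Initial wavelength: λ₀ = hc/E₀ = 4.7870 pm
Maximum final wavelength: λ'_max = λ₀ + 2λ_C = 4.7870 + 4.8526 = 9.6397 pm
Minimum final energy: E'_min = hc/λ'_max = 128.6189 keV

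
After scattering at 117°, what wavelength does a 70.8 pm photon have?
74.3278 pm

Using the Compton scattering formula:
λ' = λ + Δλ = λ + λ_C(1 - cos θ)

Given:
- Initial wavelength λ = 70.8 pm
- Scattering angle θ = 117°
- Compton wavelength λ_C ≈ 2.4263 pm

Calculate the shift:
Δλ = 2.4263 × (1 - cos(117°))
Δλ = 2.4263 × 1.4540
Δλ = 3.5278 pm

Final wavelength:
λ' = 70.8 + 3.5278 = 74.3278 pm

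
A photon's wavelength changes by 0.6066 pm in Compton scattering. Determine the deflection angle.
41.41°

From the Compton formula Δλ = λ_C(1 - cos θ), we can solve for θ:

cos θ = 1 - Δλ/λ_C

Given:
- Δλ = 0.6066 pm
- λ_C = h/(m_e·c) ≈ 2.42631024 pm

cos θ = 1 - 0.6066/2.42631024
cos θ = 1 - 0.250009
cos θ = 0.749991

θ = arccos(0.749991)
θ = 41.41°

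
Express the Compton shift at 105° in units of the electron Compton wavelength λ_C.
1.2588 λ_C

The Compton shift formula is:
Δλ = λ_C(1 - cos θ)

Dividing both sides by λ_C:
Δλ/λ_C = 1 - cos θ

For θ = 105°:
Δλ/λ_C = 1 - cos(105°)
Δλ/λ_C = 1 - -0.2588
Δλ/λ_C = 1.2588

This means the shift is 1.2588 × λ_C = 3.0543 pm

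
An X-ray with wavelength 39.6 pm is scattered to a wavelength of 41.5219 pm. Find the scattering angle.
78.00°

First find the wavelength shift:
Δλ = λ' - λ = 41.5219 - 39.6 = 1.9219 pm

Using Δλ = λ_C(1 - cos θ), with λ_C = h/(m_e·c) ≈ 2.42631024 pm:
cos θ = 1 - Δλ/λ_C
cos θ = 1 - 1.9219/2.42631024
cos θ = 0.207892

θ = arccos(0.207892)
θ = 78.00°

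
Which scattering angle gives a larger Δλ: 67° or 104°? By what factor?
104° produces the larger shift by a factor of 2.038

Calculate both shifts using Δλ = λ_C(1 - cos θ):

For θ₁ = 67°:
Δλ₁ = 2.4263 × (1 - cos(67°))
Δλ₁ = 2.4263 × 0.6093
Δλ₁ = 1.4783 pm

For θ₂ = 104°:
Δλ₂ = 2.4263 × (1 - cos(104°))
Δλ₂ = 2.4263 × 1.2419
Δλ₂ = 3.0133 pm

The 104° angle produces the larger shift.
Ratio: 3.0133/1.4783 = 2.038

(Intermediate values are shown rounded; full precision is carried through to the final answer.)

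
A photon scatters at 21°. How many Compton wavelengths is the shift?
0.0664 λ_C

The Compton shift formula is:
Δλ = λ_C(1 - cos θ)

Dividing both sides by λ_C:
Δλ/λ_C = 1 - cos θ

For θ = 21°:
Δλ/λ_C = 1 - cos(21°)
Δλ/λ_C = 1 - 0.9336
Δλ/λ_C = 0.0664

This means the shift is 0.0664 × λ_C = 0.1612 pm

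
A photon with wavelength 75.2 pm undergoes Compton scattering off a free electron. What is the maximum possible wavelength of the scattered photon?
80.0526 pm (at θ = 180°)

The Compton shift is Δλ = λ_C(1 − cos θ).

Since cos θ ranges from −1 to 1, the factor (1 − cos θ) ranges from 0 to 2; the maximum shift occurs at θ = 180° (backscattering):
Δλ_max = 2λ_C = 2 × 2.4263 pm = 4.8526 pm

Maximum scattered wavelength:
λ'_max = λ₀ + Δλ_max = 75.2 + 4.8526 = 80.0526 pm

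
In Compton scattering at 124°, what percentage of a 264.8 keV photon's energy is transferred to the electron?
0.4469 (or 44.69%)

Calculate initial and final photon energies:

Initial: E₀ = 264.8 keV → λ₀ = 4.6822 pm
Compton shift: Δλ = 3.7831 pm
Final wavelength: λ' = 8.4653 pm
Final energy: E' = 146.4622 keV

Fractional energy loss:
(E₀ - E')/E₀ = (264.8000 - 146.4622)/264.8000
= 118.3378/264.8000
= 0.4469
= 44.69%

(Intermediate values are shown rounded; full precision is carried through to the final answer.)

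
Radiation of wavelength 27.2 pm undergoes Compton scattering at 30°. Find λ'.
27.5251 pm

Using the Compton formula: λ' = λ + λ_C(1 − cos θ)

For θ = 30°, cos θ = √3/2 (exact) ≈ 0.8660, so:
1 − cos 30° = 1 − (√3/2) ≈ 0.1340

Δλ = λ_C × 0.1340 = 2.4263 × 0.1340 = 0.3251 pm

λ' = 27.2 + 0.3251 = 27.5251 pm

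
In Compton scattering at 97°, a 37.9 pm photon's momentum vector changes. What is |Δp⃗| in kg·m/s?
2.5323e-23 kg·m/s

Photon momentum magnitude is p = h/λ.

Initial momentum:
p₀ = h/λ = 6.6261e-34/3.7900e-11 = 1.7483e-23 kg·m/s

After scattering:
λ' = λ + Δλ = 37.9 + 2.7220 = 40.6220 pm
p' = h/λ' = 6.6261e-34/4.0622e-11 = 1.6312e-23 kg·m/s

Momentum is a vector; the scattered photon's direction makes angle θ = 97° with the incident direction. The magnitude of the vector change Δp⃗ = p⃗₀ − p⃗' is found from the law of cosines:
|Δp⃗|² = p₀² + p'² − 2p₀p'cos θ
|Δp⃗|² = (1.7483e-23)² + (1.6312e-23)² − 2·1.7483e-23·1.6312e-23·cos(97°)
|Δp⃗| = 2.5323e-23 kg·m/s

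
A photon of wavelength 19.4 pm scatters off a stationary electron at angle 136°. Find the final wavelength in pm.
23.5717 pm

Using the Compton scattering formula:
λ' = λ + Δλ = λ + λ_C(1 - cos θ)

Given:
- Initial wavelength λ = 19.4 pm
- Scattering angle θ = 136°
- Compton wavelength λ_C ≈ 2.4263 pm

Calculate the shift:
Δλ = 2.4263 × (1 - cos(136°))
Δλ = 2.4263 × 1.7193
Δλ = 4.1717 pm

Final wavelength:
λ' = 19.4 + 4.1717 = 23.5717 pm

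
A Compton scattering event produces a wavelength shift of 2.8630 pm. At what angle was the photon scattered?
100.37°

From the Compton formula Δλ = λ_C(1 - cos θ), we can solve for θ:

cos θ = 1 - Δλ/λ_C

Given:
- Δλ = 2.8630 pm
- λ_C = h/(m_e·c) ≈ 2.42631024 pm

cos θ = 1 - 2.8630/2.42631024
cos θ = 1 - 1.179981
cos θ = -0.179981

θ = arccos(-0.179981)
θ = 100.37°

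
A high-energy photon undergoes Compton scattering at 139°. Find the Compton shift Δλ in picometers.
4.2575 pm

Using the Compton scattering formula:
Δλ = λ_C(1 - cos θ)

where λ_C = h/(m_e·c) ≈ 2.4263 pm is the Compton wavelength of an electron.

For θ = 139°:
cos(139°) = -0.7547
1 - cos(139°) = 1.7547

Δλ = 2.4263 × 1.7547
Δλ = 4.2575 pm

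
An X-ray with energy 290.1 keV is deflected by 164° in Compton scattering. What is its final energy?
137.2650 keV

First convert energy to wavelength:
λ = hc/E, with hc ≈ 1239.842 keV·pm (i.e. 1239.842 eV·nm)

For E = 290.1 keV = 290100 eV:
λ = 1239.842 keV·pm / 290.1 keV
λ = 4.2738 pm

Calculate the Compton shift:
Δλ = λ_C(1 - cos(164°)) = 2.4263 × 1.9613
Δλ = 4.7586 pm

Final wavelength:
λ' = 4.2738 + 4.7586 = 9.0325 pm

Final energy:
E' = hc/λ' = 1239.842 / 9.0325 = 137.2650 keV

(Intermediate values are shown rounded; full precision is carried through to the final answer.)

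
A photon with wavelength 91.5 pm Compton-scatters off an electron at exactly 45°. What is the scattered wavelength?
92.2106 pm

Using the Compton formula: λ' = λ + λ_C(1 − cos θ)

For θ = 45°, cos θ = √2/2 (exact) ≈ 0.7071, so:
1 − cos 45° = 1 − (√2/2) ≈ 0.2929

Δλ = λ_C × 0.2929 = 2.4263 × 0.2929 = 0.7106 pm

λ' = 91.5 + 0.7106 = 92.2106 pm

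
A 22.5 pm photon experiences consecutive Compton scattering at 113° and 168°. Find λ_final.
30.6739 pm

Apply Compton shift twice:

First scattering at θ₁ = 113°:
Δλ₁ = λ_C(1 - cos(113°))
Δλ₁ = 2.4263 × 1.3907
Δλ₁ = 3.3743 pm

After first scattering:
λ₁ = 22.5 + 3.3743 = 25.8743 pm

Second scattering at θ₂ = 168°:
Δλ₂ = λ_C(1 - cos(168°))
Δλ₂ = 2.4263 × 1.9781
Δλ₂ = 4.7996 pm

Final wavelength:
λ₂ = 25.8743 + 4.7996 = 30.6739 pm

Total shift: Δλ_total = 3.3743 + 4.7996 = 8.1739 pm

(Intermediate values are shown rounded; full precision is carried through to the final answer.)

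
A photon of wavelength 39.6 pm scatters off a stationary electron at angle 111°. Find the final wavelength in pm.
42.8958 pm

Using the Compton scattering formula:
λ' = λ + Δλ = λ + λ_C(1 - cos θ)

Given:
- Initial wavelength λ = 39.6 pm
- Scattering angle θ = 111°
- Compton wavelength λ_C ≈ 2.4263 pm

Calculate the shift:
Δλ = 2.4263 × (1 - cos(111°))
Δλ = 2.4263 × 1.3584
Δλ = 3.2958 pm

Final wavelength:
λ' = 39.6 + 3.2958 = 42.8958 pm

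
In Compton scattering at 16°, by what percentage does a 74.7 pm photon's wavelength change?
0.1258%

Calculate the Compton shift:
Δλ = λ_C(1 - cos(16°))
Δλ = 2.4263 × (1 - cos(16°))
Δλ = 2.4263 × 0.0387
Δλ = 0.0940 pm

Percentage change:
(Δλ/λ₀) × 100 = (0.0940/74.7) × 100
= 0.1258%

(Intermediate values are shown rounded; full precision is carried through to the final answer.)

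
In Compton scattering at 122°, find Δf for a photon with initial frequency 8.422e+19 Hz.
4.299e+19 Hz (decrease)

Convert frequency to wavelength (c = 299792458 m/s):
λ₀ = c/f₀ = 299792458/8.422e+19 = 3.5596350e-12 m = 3.5596 pm

Calculate Compton shift:
Δλ = λ_C(1 - cos(122°)) = 3.7121 pm

Final wavelength:
λ' = λ₀ + Δλ = 3.5596 + 3.7121 = 7.2717 pm

Final frequency:
f' = c/λ' = 299792458/7.2716937e-12 = 4.1227322e+19 Hz

Frequency shift (decrease):
Δf = f₀ - f' = 8.422e+19 - 4.1227322e+19 = 4.299e+19 Hz

(Intermediate values are shown rounded; full precision is carried through to the final answer.)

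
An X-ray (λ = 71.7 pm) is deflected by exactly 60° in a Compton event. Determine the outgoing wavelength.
72.9132 pm

Using the Compton formula: λ' = λ + λ_C(1 − cos θ)

For θ = 60°, cos θ = 1/2 (exact) = 0.5000, so:
1 − cos 60° = 1 − (1/2) = 0.5000

Δλ = λ_C × 0.5000 = 2.4263 × 0.5000 = 1.2132 pm

λ' = 71.7 + 1.2132 = 72.9132 pm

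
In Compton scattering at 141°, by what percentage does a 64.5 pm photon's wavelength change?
6.6851%

Calculate the Compton shift:
Δλ = λ_C(1 - cos(141°))
Δλ = 2.4263 × (1 - cos(141°))
Δλ = 2.4263 × 1.7771
Δλ = 4.3119 pm

Percentage change:
(Δλ/λ₀) × 100 = (4.3119/64.5) × 100
= 6.6851%

(Intermediate values are shown rounded; full precision is carried through to the final answer.)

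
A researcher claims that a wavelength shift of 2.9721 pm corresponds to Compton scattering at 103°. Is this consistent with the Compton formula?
Yes, consistent

Calculate the expected shift for θ = 103°:

Δλ_expected = λ_C(1 - cos(103°))
Δλ_expected = 2.4263 × (1 - cos(103°))
Δλ_expected = 2.4263 × 1.2250
Δλ_expected = 2.9721 pm

Given shift: 2.9721 pm
Expected shift: 2.9721 pm
Difference: 0.0000 pm

The values match. This is consistent with Compton scattering at the stated angle.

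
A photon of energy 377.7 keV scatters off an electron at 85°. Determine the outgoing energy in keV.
225.5302 keV

First convert energy to wavelength:
λ = hc/E, with hc ≈ 1239.842 keV·pm (i.e. 1239.842 eV·nm)

For E = 377.7 keV = 377700 eV:
λ = 1239.842 keV·pm / 377.7 keV
λ = 3.2826 pm

Calculate the Compton shift:
Δλ = λ_C(1 - cos(85°)) = 2.4263 × 0.9128
Δλ = 2.2148 pm

Final wavelength:
λ' = 3.2826 + 2.2148 = 5.4975 pm

Final energy:
E' = hc/λ' = 1239.842 / 5.4975 = 225.5302 keV

(Intermediate values are shown rounded; full precision is carried through to the final answer.)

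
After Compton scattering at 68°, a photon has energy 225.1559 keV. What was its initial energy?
310.8000 keV

Convert final energy to wavelength (hc ≈ 1239.842 keV·pm):
λ' = hc/E' = 1239.842 / 225.1559 = 5.5066 pm

Calculate the Compton shift:
Δλ = λ_C(1 - cos(68°))
Δλ = 2.4263 × (1 - cos(68°))
Δλ = 1.5174 pm

Initial wavelength:
λ = λ' - Δλ = 5.5066 - 1.5174 = 3.9892 pm

Initial energy:
E = hc/λ = 1239.842 / 3.9892 = 310.8000 keV

(Intermediate values are shown rounded; full precision is carried through to the final answer.)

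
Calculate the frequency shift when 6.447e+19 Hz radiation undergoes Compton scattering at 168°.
3.274e+19 Hz (decrease)

Convert frequency to wavelength (c = 299792458 m/s):
λ₀ = c/f₀ = 299792458/6.447e+19 = 4.6501079e-12 m = 4.6501 pm

Calculate Compton shift:
Δλ = λ_C(1 - cos(168°)) = 4.7996 pm

Final wavelength:
λ' = λ₀ + Δλ = 4.6501 + 4.7996 = 9.4497 pm

Final frequency:
f' = c/λ' = 299792458/9.4497077e-12 = 3.1725051e+19 Hz

Frequency shift (decrease):
Δf = f₀ - f' = 6.447e+19 - 3.1725051e+19 = 3.274e+19 Hz

(Intermediate values are shown rounded; full precision is carried through to the final answer.)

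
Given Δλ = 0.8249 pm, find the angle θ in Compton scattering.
48.70°

From the Compton formula Δλ = λ_C(1 - cos θ), we can solve for θ:

cos θ = 1 - Δλ/λ_C

Given:
- Δλ = 0.8249 pm
- λ_C = h/(m_e·c) ≈ 2.42631024 pm

cos θ = 1 - 0.8249/2.42631024
cos θ = 1 - 0.339981
cos θ = 0.660019

θ = arccos(0.660019)
θ = 48.70°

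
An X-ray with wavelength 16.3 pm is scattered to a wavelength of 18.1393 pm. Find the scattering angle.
76.00°

First find the wavelength shift:
Δλ = λ' - λ = 18.1393 - 16.3 = 1.8393 pm

Using Δλ = λ_C(1 - cos θ), with λ_C = h/(m_e·c) ≈ 2.42631024 pm:
cos θ = 1 - Δλ/λ_C
cos θ = 1 - 1.8393/2.42631024
cos θ = 0.241935

θ = arccos(0.241935)
θ = 76.00°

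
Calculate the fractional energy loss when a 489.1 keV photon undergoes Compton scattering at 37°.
0.1616 (or 16.16%)

Calculate initial and final photon energies:

Initial: E₀ = 489.1 keV → λ₀ = 2.5349 pm
Compton shift: Δλ = 0.4886 pm
Final wavelength: λ' = 3.0235 pm
Final energy: E' = 410.0659 keV

Fractional energy loss:
(E₀ - E')/E₀ = (489.1000 - 410.0659)/489.1000
= 79.0341/489.1000
= 0.1616
= 16.16%

(Intermediate values are shown rounded; full precision is carried through to the final answer.)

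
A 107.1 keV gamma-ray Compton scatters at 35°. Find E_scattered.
103.1888 keV

First convert energy to wavelength:
λ = hc/E, with hc ≈ 1239.842 keV·pm (i.e. 1239.842 eV·nm)

For E = 107.1 keV = 107100 eV:
λ = 1239.842 keV·pm / 107.1 keV
λ = 11.5765 pm

Calculate the Compton shift:
Δλ = λ_C(1 - cos(35°)) = 2.4263 × 0.1808
Δλ = 0.4388 pm

Final wavelength:
λ' = 11.5765 + 0.4388 = 12.0153 pm

Final energy:
E' = hc/λ' = 1239.842 / 12.0153 = 103.1888 keV

(Intermediate values are shown rounded; full precision is carried through to the final answer.)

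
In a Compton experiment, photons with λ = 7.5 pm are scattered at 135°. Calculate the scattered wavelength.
11.6420 pm

Using the Compton scattering formula:
λ' = λ + Δλ = λ + λ_C(1 - cos θ)

Given:
- Initial wavelength λ = 7.5 pm
- Scattering angle θ = 135°
- Compton wavelength λ_C ≈ 2.4263 pm

Calculate the shift:
Δλ = 2.4263 × (1 - cos(135°))
Δλ = 2.4263 × 1.7071
Δλ = 4.1420 pm

Final wavelength:
λ' = 7.5 + 4.1420 = 11.6420 pm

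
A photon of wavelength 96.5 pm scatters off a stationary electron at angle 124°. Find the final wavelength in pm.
100.2831 pm

Using the Compton scattering formula:
λ' = λ + Δλ = λ + λ_C(1 - cos θ)

Given:
- Initial wavelength λ = 96.5 pm
- Scattering angle θ = 124°
- Compton wavelength λ_C ≈ 2.4263 pm

Calculate the shift:
Δλ = 2.4263 × (1 - cos(124°))
Δλ = 2.4263 × 1.5592
Δλ = 3.7831 pm

Final wavelength:
λ' = 96.5 + 3.7831 = 100.2831 pm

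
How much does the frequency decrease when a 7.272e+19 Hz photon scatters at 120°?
3.410e+19 Hz (decrease)

Convert frequency to wavelength (c = 299792458 m/s):
λ₀ = c/f₀ = 299792458/7.272e+19 = 4.1225586e-12 m = 4.1226 pm

Calculate Compton shift:
Δλ = λ_C(1 - cos(120°)) = 3.6395 pm

Final wavelength:
λ' = λ₀ + Δλ = 4.1226 + 3.6395 = 7.7620 pm

Final frequency:
f' = c/λ' = 299792458/7.7620239e-12 = 3.8622975e+19 Hz

Frequency shift (decrease):
Δf = f₀ - f' = 7.272e+19 - 3.8622975e+19 = 3.410e+19 Hz

(Intermediate values are shown rounded; full precision is carried through to the final answer.)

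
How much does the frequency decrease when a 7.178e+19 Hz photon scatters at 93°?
2.723e+19 Hz (decrease)

Convert frequency to wavelength (c = 299792458 m/s):
λ₀ = c/f₀ = 299792458/7.178e+19 = 4.1765458e-12 m = 4.1765 pm

Calculate Compton shift:
Δλ = λ_C(1 - cos(93°)) = 2.5533 pm

Final wavelength:
λ' = λ₀ + Δλ = 4.1765 + 2.5533 = 6.7298 pm

Final frequency:
f' = c/λ' = 299792458/6.7298393e-12 = 4.4546748e+19 Hz

Frequency shift (decrease):
Δf = f₀ - f' = 7.178e+19 - 4.4546748e+19 = 2.723e+19 Hz

(Intermediate values are shown rounded; full precision is carried through to the final answer.)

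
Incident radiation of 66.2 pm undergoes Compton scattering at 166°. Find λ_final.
70.9805 pm

Using the Compton scattering formula:
λ' = λ + Δλ = λ + λ_C(1 - cos θ)

Given:
- Initial wavelength λ = 66.2 pm
- Scattering angle θ = 166°
- Compton wavelength λ_C ≈ 2.4263 pm

Calculate the shift:
Δλ = 2.4263 × (1 - cos(166°))
Δλ = 2.4263 × 1.9703
Δλ = 4.7805 pm

Final wavelength:
λ' = 66.2 + 4.7805 = 70.9805 pm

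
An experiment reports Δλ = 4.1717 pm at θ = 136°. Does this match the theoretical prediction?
Yes, consistent

Calculate the expected shift for θ = 136°:

Δλ_expected = λ_C(1 - cos(136°))
Δλ_expected = 2.4263 × (1 - cos(136°))
Δλ_expected = 2.4263 × 1.7193
Δλ_expected = 4.1717 pm

Given shift: 4.1717 pm
Expected shift: 4.1717 pm
Difference: 0.0000 pm

The values match. This is consistent with Compton scattering at the stated angle.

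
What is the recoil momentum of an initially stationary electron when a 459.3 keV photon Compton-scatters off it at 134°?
3.2077e-22 kg·m/s

The electron is initially at rest, so by conservation of momentum:
p⃗_e = p⃗₀ − p⃗'  (incident photon momentum minus scattered photon momentum)

Photon momentum magnitudes (p = h/λ = E/c):
λ₀ = hc/E₀ = 2.6994 pm → p₀ = h/λ₀ = 2.4546e-22 kg·m/s
Δλ = λ_C(1 − cos 134°) = 4.1118 pm
λ' = 6.8112 pm → p' = h/λ' = 9.7282e-23 kg·m/s

The scattered photon makes angle θ = 134° with the incident direction, so by the law of cosines:
|p⃗_e|² = p₀² + p'² − 2p₀p'cos θ
|p⃗_e|² = (2.4546e-22)² + (9.7282e-23)² − 2·2.4546e-22·9.7282e-23·cos(134°)
|p⃗_e| = 3.2077e-22 kg·m/s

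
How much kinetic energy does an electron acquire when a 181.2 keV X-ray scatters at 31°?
8.7351 keV

By energy conservation: K_e = E_initial - E_final

First find the scattered photon energy:
Initial wavelength: λ = hc/E = 6.8424 pm
Compton shift: Δλ = λ_C(1 - cos(31°)) = 0.3466 pm
Final wavelength: λ' = 6.8424 + 0.3466 = 7.1890 pm
Final photon energy: E' = hc/λ' = 172.4649 keV

Electron kinetic energy:
K_e = E - E' = 181.2000 - 172.4649 = 8.7351 keV

(Intermediate values are shown rounded; full precision is carried through to the final answer.)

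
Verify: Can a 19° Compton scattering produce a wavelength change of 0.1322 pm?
Yes, consistent

Calculate the expected shift for θ = 19°:

Δλ_expected = λ_C(1 - cos(19°))
Δλ_expected = 2.4263 × (1 - cos(19°))
Δλ_expected = 2.4263 × 0.0545
Δλ_expected = 0.1322 pm

Given shift: 0.1322 pm
Expected shift: 0.1322 pm
Difference: 0.0000 pm

The values match. This is consistent with Compton scattering at the stated angle.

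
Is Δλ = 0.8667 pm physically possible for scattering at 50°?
Yes, consistent

Calculate the expected shift for θ = 50°:

Δλ_expected = λ_C(1 - cos(50°))
Δλ_expected = 2.4263 × (1 - cos(50°))
Δλ_expected = 2.4263 × 0.3572
Δλ_expected = 0.8667 pm

Given shift: 0.8667 pm
Expected shift: 0.8667 pm
Difference: 0.0000 pm

The values match. This is consistent with Compton scattering at the stated angle.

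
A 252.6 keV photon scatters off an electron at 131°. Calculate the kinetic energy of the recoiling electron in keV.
113.7045 keV

By energy conservation: K_e = E_initial - E_final

First find the scattered photon energy:
Initial wavelength: λ = hc/E = 4.9083 pm
Compton shift: Δλ = λ_C(1 - cos(131°)) = 4.0181 pm
Final wavelength: λ' = 4.9083 + 4.0181 = 8.9264 pm
Final photon energy: E' = hc/λ' = 138.8955 keV

Electron kinetic energy:
K_e = E - E' = 252.6000 - 138.8955 = 113.7045 keV

(Intermediate values are shown rounded; full precision is carried through to the final answer.)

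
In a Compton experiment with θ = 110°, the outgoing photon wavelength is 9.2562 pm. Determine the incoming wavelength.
6.0000 pm

From λ' = λ + Δλ, we have λ = λ' - Δλ

First calculate the Compton shift:
Δλ = λ_C(1 - cos θ)
Δλ = 2.4263 × (1 - cos(110°))
Δλ = 2.4263 × 1.3420
Δλ = 3.2562 pm

Initial wavelength:
λ = λ' - Δλ
λ = 9.2562 - 3.2562
λ = 6.0000 pm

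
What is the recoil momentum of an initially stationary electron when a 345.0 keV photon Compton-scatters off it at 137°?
2.5327e-22 kg·m/s

The electron is initially at rest, so by conservation of momentum:
p⃗_e = p⃗₀ − p⃗'  (incident photon momentum minus scattered photon momentum)

Photon momentum magnitudes (p = h/λ = E/c):
λ₀ = hc/E₀ = 3.5937 pm → p₀ = h/λ₀ = 1.8438e-22 kg·m/s
Δλ = λ_C(1 − cos 137°) = 4.2008 pm
λ' = 7.7945 pm → p' = h/λ' = 8.5009e-23 kg·m/s

The scattered photon makes angle θ = 137° with the incident direction, so by the law of cosines:
|p⃗_e|² = p₀² + p'² − 2p₀p'cos θ
|p⃗_e|² = (1.8438e-22)² + (8.5009e-23)² − 2·1.8438e-22·8.5009e-23·cos(137°)
|p⃗_e| = 2.5327e-22 kg·m/s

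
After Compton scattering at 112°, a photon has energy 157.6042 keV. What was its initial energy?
273.6000 keV

Convert final energy to wavelength (hc ≈ 1239.842 keV·pm):
λ' = hc/E' = 1239.842 / 157.6042 = 7.8668 pm

Calculate the Compton shift:
Δλ = λ_C(1 - cos(112°))
Δλ = 2.4263 × (1 - cos(112°))
Δλ = 3.3352 pm

Initial wavelength:
λ = λ' - Δλ = 7.8668 - 3.3352 = 4.5316 pm

Initial energy:
E = hc/λ = 1239.842 / 4.5316 = 273.6000 keV

(Intermediate values are shown rounded; full precision is carried through to the final answer.)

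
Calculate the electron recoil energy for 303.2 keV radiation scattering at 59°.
67.7508 keV

By energy conservation: K_e = E_initial - E_final

First find the scattered photon energy:
Initial wavelength: λ = hc/E = 4.0892 pm
Compton shift: Δλ = λ_C(1 - cos(59°)) = 1.1767 pm
Final wavelength: λ' = 4.0892 + 1.1767 = 5.2659 pm
Final photon energy: E' = hc/λ' = 235.4492 keV

Electron kinetic energy:
K_e = E - E' = 303.2000 - 235.4492 = 67.7508 keV

(Intermediate values are shown rounded; full precision is carried through to the final answer.)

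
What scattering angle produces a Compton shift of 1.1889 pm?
59.34°

From the Compton formula Δλ = λ_C(1 - cos θ), we can solve for θ:

cos θ = 1 - Δλ/λ_C

Given:
- Δλ = 1.1889 pm
- λ_C = h/(m_e·c) ≈ 2.42631024 pm

cos θ = 1 - 1.1889/2.42631024
cos θ = 1 - 0.490003
cos θ = 0.509997

θ = arccos(0.509997)
θ = 59.34°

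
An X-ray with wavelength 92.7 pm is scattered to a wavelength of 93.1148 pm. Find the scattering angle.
34.00°

First find the wavelength shift:
Δλ = λ' - λ = 93.1148 - 92.7 = 0.4148 pm

Using Δλ = λ_C(1 - cos θ), with λ_C = h/(m_e·c) ≈ 2.42631024 pm:
cos θ = 1 - Δλ/λ_C
cos θ = 1 - 0.4148/2.42631024
cos θ = 0.829041

θ = arccos(0.829041)
θ = 34.00°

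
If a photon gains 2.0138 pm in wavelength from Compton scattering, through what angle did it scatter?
80.21°

From the Compton formula Δλ = λ_C(1 - cos θ), we can solve for θ:

cos θ = 1 - Δλ/λ_C

Given:
- Δλ = 2.0138 pm
- λ_C = h/(m_e·c) ≈ 2.42631024 pm

cos θ = 1 - 2.0138/2.42631024
cos θ = 1 - 0.829985
cos θ = 0.170015

θ = arccos(0.170015)
θ = 80.21°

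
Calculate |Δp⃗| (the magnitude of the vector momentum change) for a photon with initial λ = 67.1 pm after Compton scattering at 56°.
9.2003e-24 kg·m/s

Photon momentum magnitude is p = h/λ.

Initial momentum:
p₀ = h/λ = 6.6261e-34/6.7100e-11 = 9.8749e-24 kg·m/s

After scattering:
λ' = λ + Δλ = 67.1 + 1.0695 = 68.1695 pm
p' = h/λ' = 6.6261e-34/6.8170e-11 = 9.7200e-24 kg·m/s

Momentum is a vector; the scattered photon's direction makes angle θ = 56° with the incident direction. The magnitude of the vector change Δp⃗ = p⃗₀ − p⃗' is found from the law of cosines:
|Δp⃗|² = p₀² + p'² − 2p₀p'cos θ
|Δp⃗|² = (9.8749e-24)² + (9.7200e-24)² − 2·9.8749e-24·9.7200e-24·cos(56°)
|Δp⃗| = 9.2003e-24 kg·m/s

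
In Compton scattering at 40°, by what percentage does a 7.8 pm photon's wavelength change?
7.2775%

Calculate the Compton shift:
Δλ = λ_C(1 - cos(40°))
Δλ = 2.4263 × (1 - cos(40°))
Δλ = 2.4263 × 0.2340
Δλ = 0.5676 pm

Percentage change:
(Δλ/λ₀) × 100 = (0.5676/7.8) × 100
= 7.2775%

(Intermediate values are shown rounded; full precision is carried through to the final answer.)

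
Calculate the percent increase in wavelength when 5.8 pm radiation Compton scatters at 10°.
0.6355%

Calculate the Compton shift:
Δλ = λ_C(1 - cos(10°))
Δλ = 2.4263 × (1 - cos(10°))
Δλ = 2.4263 × 0.0152
Δλ = 0.0369 pm

Percentage change:
(Δλ/λ₀) × 100 = (0.0369/5.8) × 100
= 0.6355%

(Intermediate values are shown rounded; full precision is carried through to the final answer.)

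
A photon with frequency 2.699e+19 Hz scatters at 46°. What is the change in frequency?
1.688e+18 Hz (decrease)

Convert frequency to wavelength (c = 299792458 m/s):
λ₀ = c/f₀ = 299792458/2.699e+19 = 1.1107538e-11 m = 11.1075 pm

Calculate Compton shift:
Δλ = λ_C(1 - cos(46°)) = 0.7409 pm

Final wavelength:
λ' = λ₀ + Δλ = 11.1075 + 0.7409 = 11.8484 pm

Final frequency:
f' = c/λ' = 299792458/1.1848392e-11 = 2.5302375e+19 Hz

Frequency shift (decrease):
Δf = f₀ - f' = 2.699e+19 - 2.5302375e+19 = 1.688e+18 Hz

(Intermediate values are shown rounded; full precision is carried through to the final answer.)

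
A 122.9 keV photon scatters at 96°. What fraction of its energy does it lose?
0.2099 (or 20.99%)

Calculate initial and final photon energies:

Initial: E₀ = 122.9 keV → λ₀ = 10.0882 pm
Compton shift: Δλ = 2.6799 pm
Final wavelength: λ' = 12.7681 pm
Final energy: E' = 97.1043 keV

Fractional energy loss:
(E₀ - E')/E₀ = (122.9000 - 97.1043)/122.9000
= 25.7957/122.9000
= 0.2099
= 20.99%

(Intermediate values are shown rounded; full precision is carried through to the final answer.)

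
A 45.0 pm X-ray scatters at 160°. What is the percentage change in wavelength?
10.4584%

Calculate the Compton shift:
Δλ = λ_C(1 - cos(160°))
Δλ = 2.4263 × (1 - cos(160°))
Δλ = 2.4263 × 1.9397
Δλ = 4.7063 pm

Percentage change:
(Δλ/λ₀) × 100 = (4.7063/45.0) × 100
= 10.4584%

(Intermediate values are shown rounded; full precision is carried through to the final answer.)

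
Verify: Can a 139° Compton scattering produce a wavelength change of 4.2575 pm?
Yes, consistent

Calculate the expected shift for θ = 139°:

Δλ_expected = λ_C(1 - cos(139°))
Δλ_expected = 2.4263 × (1 - cos(139°))
Δλ_expected = 2.4263 × 1.7547
Δλ_expected = 4.2575 pm

Given shift: 4.2575 pm
Expected shift: 4.2575 pm
Difference: 0.0000 pm

The values match. This is consistent with Compton scattering at the stated angle.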